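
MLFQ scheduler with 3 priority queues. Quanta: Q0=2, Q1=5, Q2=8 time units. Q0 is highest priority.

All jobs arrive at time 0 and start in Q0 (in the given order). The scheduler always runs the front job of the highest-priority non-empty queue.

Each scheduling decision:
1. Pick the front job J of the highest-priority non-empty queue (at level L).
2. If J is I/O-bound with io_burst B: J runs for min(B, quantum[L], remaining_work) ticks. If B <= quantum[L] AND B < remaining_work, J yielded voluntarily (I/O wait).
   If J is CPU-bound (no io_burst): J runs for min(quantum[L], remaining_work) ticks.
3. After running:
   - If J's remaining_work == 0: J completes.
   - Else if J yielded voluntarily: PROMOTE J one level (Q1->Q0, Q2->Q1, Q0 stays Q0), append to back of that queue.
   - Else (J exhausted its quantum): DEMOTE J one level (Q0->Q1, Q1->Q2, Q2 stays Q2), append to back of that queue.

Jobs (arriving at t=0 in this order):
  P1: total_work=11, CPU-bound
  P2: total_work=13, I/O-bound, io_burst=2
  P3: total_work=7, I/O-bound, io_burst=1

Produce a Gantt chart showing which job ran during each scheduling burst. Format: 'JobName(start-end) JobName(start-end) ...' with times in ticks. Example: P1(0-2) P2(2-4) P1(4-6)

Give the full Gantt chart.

Answer: P1(0-2) P2(2-4) P3(4-5) P2(5-7) P3(7-8) P2(8-10) P3(10-11) P2(11-13) P3(13-14) P2(14-16) P3(16-17) P2(17-19) P3(19-20) P2(20-21) P3(21-22) P1(22-27) P1(27-31)

Derivation:
t=0-2: P1@Q0 runs 2, rem=9, quantum used, demote→Q1. Q0=[P2,P3] Q1=[P1] Q2=[]
t=2-4: P2@Q0 runs 2, rem=11, I/O yield, promote→Q0. Q0=[P3,P2] Q1=[P1] Q2=[]
t=4-5: P3@Q0 runs 1, rem=6, I/O yield, promote→Q0. Q0=[P2,P3] Q1=[P1] Q2=[]
t=5-7: P2@Q0 runs 2, rem=9, I/O yield, promote→Q0. Q0=[P3,P2] Q1=[P1] Q2=[]
t=7-8: P3@Q0 runs 1, rem=5, I/O yield, promote→Q0. Q0=[P2,P3] Q1=[P1] Q2=[]
t=8-10: P2@Q0 runs 2, rem=7, I/O yield, promote→Q0. Q0=[P3,P2] Q1=[P1] Q2=[]
t=10-11: P3@Q0 runs 1, rem=4, I/O yield, promote→Q0. Q0=[P2,P3] Q1=[P1] Q2=[]
t=11-13: P2@Q0 runs 2, rem=5, I/O yield, promote→Q0. Q0=[P3,P2] Q1=[P1] Q2=[]
t=13-14: P3@Q0 runs 1, rem=3, I/O yield, promote→Q0. Q0=[P2,P3] Q1=[P1] Q2=[]
t=14-16: P2@Q0 runs 2, rem=3, I/O yield, promote→Q0. Q0=[P3,P2] Q1=[P1] Q2=[]
t=16-17: P3@Q0 runs 1, rem=2, I/O yield, promote→Q0. Q0=[P2,P3] Q1=[P1] Q2=[]
t=17-19: P2@Q0 runs 2, rem=1, I/O yield, promote→Q0. Q0=[P3,P2] Q1=[P1] Q2=[]
t=19-20: P3@Q0 runs 1, rem=1, I/O yield, promote→Q0. Q0=[P2,P3] Q1=[P1] Q2=[]
t=20-21: P2@Q0 runs 1, rem=0, completes. Q0=[P3] Q1=[P1] Q2=[]
t=21-22: P3@Q0 runs 1, rem=0, completes. Q0=[] Q1=[P1] Q2=[]
t=22-27: P1@Q1 runs 5, rem=4, quantum used, demote→Q2. Q0=[] Q1=[] Q2=[P1]
t=27-31: P1@Q2 runs 4, rem=0, completes. Q0=[] Q1=[] Q2=[]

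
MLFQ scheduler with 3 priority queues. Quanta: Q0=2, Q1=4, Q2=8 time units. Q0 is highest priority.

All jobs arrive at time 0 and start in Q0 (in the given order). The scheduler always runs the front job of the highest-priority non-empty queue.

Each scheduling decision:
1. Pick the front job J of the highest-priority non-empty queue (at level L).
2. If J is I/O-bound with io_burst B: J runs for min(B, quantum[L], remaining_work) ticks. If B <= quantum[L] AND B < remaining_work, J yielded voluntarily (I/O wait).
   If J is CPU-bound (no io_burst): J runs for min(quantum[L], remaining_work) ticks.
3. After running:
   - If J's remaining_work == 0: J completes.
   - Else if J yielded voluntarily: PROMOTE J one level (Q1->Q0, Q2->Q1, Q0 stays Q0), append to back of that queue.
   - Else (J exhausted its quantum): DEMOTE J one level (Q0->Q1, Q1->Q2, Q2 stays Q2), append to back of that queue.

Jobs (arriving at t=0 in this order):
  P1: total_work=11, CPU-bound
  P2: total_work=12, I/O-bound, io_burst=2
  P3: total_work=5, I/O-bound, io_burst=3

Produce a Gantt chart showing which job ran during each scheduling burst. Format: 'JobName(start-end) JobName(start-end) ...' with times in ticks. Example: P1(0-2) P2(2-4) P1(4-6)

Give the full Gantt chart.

t=0-2: P1@Q0 runs 2, rem=9, quantum used, demote→Q1. Q0=[P2,P3] Q1=[P1] Q2=[]
t=2-4: P2@Q0 runs 2, rem=10, I/O yield, promote→Q0. Q0=[P3,P2] Q1=[P1] Q2=[]
t=4-6: P3@Q0 runs 2, rem=3, quantum used, demote→Q1. Q0=[P2] Q1=[P1,P3] Q2=[]
t=6-8: P2@Q0 runs 2, rem=8, I/O yield, promote→Q0. Q0=[P2] Q1=[P1,P3] Q2=[]
t=8-10: P2@Q0 runs 2, rem=6, I/O yield, promote→Q0. Q0=[P2] Q1=[P1,P3] Q2=[]
t=10-12: P2@Q0 runs 2, rem=4, I/O yield, promote→Q0. Q0=[P2] Q1=[P1,P3] Q2=[]
t=12-14: P2@Q0 runs 2, rem=2, I/O yield, promote→Q0. Q0=[P2] Q1=[P1,P3] Q2=[]
t=14-16: P2@Q0 runs 2, rem=0, completes. Q0=[] Q1=[P1,P3] Q2=[]
t=16-20: P1@Q1 runs 4, rem=5, quantum used, demote→Q2. Q0=[] Q1=[P3] Q2=[P1]
t=20-23: P3@Q1 runs 3, rem=0, completes. Q0=[] Q1=[] Q2=[P1]
t=23-28: P1@Q2 runs 5, rem=0, completes. Q0=[] Q1=[] Q2=[]

Answer: P1(0-2) P2(2-4) P3(4-6) P2(6-8) P2(8-10) P2(10-12) P2(12-14) P2(14-16) P1(16-20) P3(20-23) P1(23-28)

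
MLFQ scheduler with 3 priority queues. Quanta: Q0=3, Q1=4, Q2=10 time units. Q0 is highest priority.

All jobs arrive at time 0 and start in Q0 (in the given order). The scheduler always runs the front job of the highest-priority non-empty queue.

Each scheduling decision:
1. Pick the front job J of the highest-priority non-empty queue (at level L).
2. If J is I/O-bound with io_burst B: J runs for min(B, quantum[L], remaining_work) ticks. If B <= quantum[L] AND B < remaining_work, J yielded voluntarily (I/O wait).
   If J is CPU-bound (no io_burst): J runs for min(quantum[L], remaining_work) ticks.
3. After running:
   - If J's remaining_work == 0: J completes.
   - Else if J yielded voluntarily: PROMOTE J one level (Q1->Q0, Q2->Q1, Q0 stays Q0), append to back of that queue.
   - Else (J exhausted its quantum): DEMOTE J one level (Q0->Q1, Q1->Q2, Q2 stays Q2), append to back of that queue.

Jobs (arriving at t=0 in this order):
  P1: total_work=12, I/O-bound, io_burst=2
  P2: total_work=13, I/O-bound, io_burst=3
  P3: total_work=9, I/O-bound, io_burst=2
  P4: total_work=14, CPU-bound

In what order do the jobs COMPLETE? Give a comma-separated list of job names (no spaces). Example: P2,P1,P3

Answer: P2,P3,P1,P4

Derivation:
t=0-2: P1@Q0 runs 2, rem=10, I/O yield, promote→Q0. Q0=[P2,P3,P4,P1] Q1=[] Q2=[]
t=2-5: P2@Q0 runs 3, rem=10, I/O yield, promote→Q0. Q0=[P3,P4,P1,P2] Q1=[] Q2=[]
t=5-7: P3@Q0 runs 2, rem=7, I/O yield, promote→Q0. Q0=[P4,P1,P2,P3] Q1=[] Q2=[]
t=7-10: P4@Q0 runs 3, rem=11, quantum used, demote→Q1. Q0=[P1,P2,P3] Q1=[P4] Q2=[]
t=10-12: P1@Q0 runs 2, rem=8, I/O yield, promote→Q0. Q0=[P2,P3,P1] Q1=[P4] Q2=[]
t=12-15: P2@Q0 runs 3, rem=7, I/O yield, promote→Q0. Q0=[P3,P1,P2] Q1=[P4] Q2=[]
t=15-17: P3@Q0 runs 2, rem=5, I/O yield, promote→Q0. Q0=[P1,P2,P3] Q1=[P4] Q2=[]
t=17-19: P1@Q0 runs 2, rem=6, I/O yield, promote→Q0. Q0=[P2,P3,P1] Q1=[P4] Q2=[]
t=19-22: P2@Q0 runs 3, rem=4, I/O yield, promote→Q0. Q0=[P3,P1,P2] Q1=[P4] Q2=[]
t=22-24: P3@Q0 runs 2, rem=3, I/O yield, promote→Q0. Q0=[P1,P2,P3] Q1=[P4] Q2=[]
t=24-26: P1@Q0 runs 2, rem=4, I/O yield, promote→Q0. Q0=[P2,P3,P1] Q1=[P4] Q2=[]
t=26-29: P2@Q0 runs 3, rem=1, I/O yield, promote→Q0. Q0=[P3,P1,P2] Q1=[P4] Q2=[]
t=29-31: P3@Q0 runs 2, rem=1, I/O yield, promote→Q0. Q0=[P1,P2,P3] Q1=[P4] Q2=[]
t=31-33: P1@Q0 runs 2, rem=2, I/O yield, promote→Q0. Q0=[P2,P3,P1] Q1=[P4] Q2=[]
t=33-34: P2@Q0 runs 1, rem=0, completes. Q0=[P3,P1] Q1=[P4] Q2=[]
t=34-35: P3@Q0 runs 1, rem=0, completes. Q0=[P1] Q1=[P4] Q2=[]
t=35-37: P1@Q0 runs 2, rem=0, completes. Q0=[] Q1=[P4] Q2=[]
t=37-41: P4@Q1 runs 4, rem=7, quantum used, demote→Q2. Q0=[] Q1=[] Q2=[P4]
t=41-48: P4@Q2 runs 7, rem=0, completes. Q0=[] Q1=[] Q2=[]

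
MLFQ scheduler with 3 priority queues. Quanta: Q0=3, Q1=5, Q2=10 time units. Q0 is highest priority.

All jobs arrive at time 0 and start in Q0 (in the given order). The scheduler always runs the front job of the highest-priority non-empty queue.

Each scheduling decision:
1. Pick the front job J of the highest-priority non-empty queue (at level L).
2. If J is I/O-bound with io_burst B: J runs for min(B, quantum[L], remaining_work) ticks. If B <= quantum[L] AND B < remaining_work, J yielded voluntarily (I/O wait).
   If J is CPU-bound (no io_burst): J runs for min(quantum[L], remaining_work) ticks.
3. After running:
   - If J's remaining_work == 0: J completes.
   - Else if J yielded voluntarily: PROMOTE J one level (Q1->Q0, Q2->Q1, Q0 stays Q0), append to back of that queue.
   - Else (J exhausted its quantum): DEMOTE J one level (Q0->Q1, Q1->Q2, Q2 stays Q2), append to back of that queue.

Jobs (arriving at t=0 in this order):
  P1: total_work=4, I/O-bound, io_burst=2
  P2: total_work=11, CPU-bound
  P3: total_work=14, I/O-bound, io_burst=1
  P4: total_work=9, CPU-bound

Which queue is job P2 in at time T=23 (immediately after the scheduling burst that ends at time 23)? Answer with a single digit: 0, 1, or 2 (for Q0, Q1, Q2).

Answer: 1

Derivation:
t=0-2: P1@Q0 runs 2, rem=2, I/O yield, promote→Q0. Q0=[P2,P3,P4,P1] Q1=[] Q2=[]
t=2-5: P2@Q0 runs 3, rem=8, quantum used, demote→Q1. Q0=[P3,P4,P1] Q1=[P2] Q2=[]
t=5-6: P3@Q0 runs 1, rem=13, I/O yield, promote→Q0. Q0=[P4,P1,P3] Q1=[P2] Q2=[]
t=6-9: P4@Q0 runs 3, rem=6, quantum used, demote→Q1. Q0=[P1,P3] Q1=[P2,P4] Q2=[]
t=9-11: P1@Q0 runs 2, rem=0, completes. Q0=[P3] Q1=[P2,P4] Q2=[]
t=11-12: P3@Q0 runs 1, rem=12, I/O yield, promote→Q0. Q0=[P3] Q1=[P2,P4] Q2=[]
t=12-13: P3@Q0 runs 1, rem=11, I/O yield, promote→Q0. Q0=[P3] Q1=[P2,P4] Q2=[]
t=13-14: P3@Q0 runs 1, rem=10, I/O yield, promote→Q0. Q0=[P3] Q1=[P2,P4] Q2=[]
t=14-15: P3@Q0 runs 1, rem=9, I/O yield, promote→Q0. Q0=[P3] Q1=[P2,P4] Q2=[]
t=15-16: P3@Q0 runs 1, rem=8, I/O yield, promote→Q0. Q0=[P3] Q1=[P2,P4] Q2=[]
t=16-17: P3@Q0 runs 1, rem=7, I/O yield, promote→Q0. Q0=[P3] Q1=[P2,P4] Q2=[]
t=17-18: P3@Q0 runs 1, rem=6, I/O yield, promote→Q0. Q0=[P3] Q1=[P2,P4] Q2=[]
t=18-19: P3@Q0 runs 1, rem=5, I/O yield, promote→Q0. Q0=[P3] Q1=[P2,P4] Q2=[]
t=19-20: P3@Q0 runs 1, rem=4, I/O yield, promote→Q0. Q0=[P3] Q1=[P2,P4] Q2=[]
t=20-21: P3@Q0 runs 1, rem=3, I/O yield, promote→Q0. Q0=[P3] Q1=[P2,P4] Q2=[]
t=21-22: P3@Q0 runs 1, rem=2, I/O yield, promote→Q0. Q0=[P3] Q1=[P2,P4] Q2=[]
t=22-23: P3@Q0 runs 1, rem=1, I/O yield, promote→Q0. Q0=[P3] Q1=[P2,P4] Q2=[]
t=23-24: P3@Q0 runs 1, rem=0, completes. Q0=[] Q1=[P2,P4] Q2=[]
t=24-29: P2@Q1 runs 5, rem=3, quantum used, demote→Q2. Q0=[] Q1=[P4] Q2=[P2]
t=29-34: P4@Q1 runs 5, rem=1, quantum used, demote→Q2. Q0=[] Q1=[] Q2=[P2,P4]
t=34-37: P2@Q2 runs 3, rem=0, completes. Q0=[] Q1=[] Q2=[P4]
t=37-38: P4@Q2 runs 1, rem=0, completes. Q0=[] Q1=[] Q2=[]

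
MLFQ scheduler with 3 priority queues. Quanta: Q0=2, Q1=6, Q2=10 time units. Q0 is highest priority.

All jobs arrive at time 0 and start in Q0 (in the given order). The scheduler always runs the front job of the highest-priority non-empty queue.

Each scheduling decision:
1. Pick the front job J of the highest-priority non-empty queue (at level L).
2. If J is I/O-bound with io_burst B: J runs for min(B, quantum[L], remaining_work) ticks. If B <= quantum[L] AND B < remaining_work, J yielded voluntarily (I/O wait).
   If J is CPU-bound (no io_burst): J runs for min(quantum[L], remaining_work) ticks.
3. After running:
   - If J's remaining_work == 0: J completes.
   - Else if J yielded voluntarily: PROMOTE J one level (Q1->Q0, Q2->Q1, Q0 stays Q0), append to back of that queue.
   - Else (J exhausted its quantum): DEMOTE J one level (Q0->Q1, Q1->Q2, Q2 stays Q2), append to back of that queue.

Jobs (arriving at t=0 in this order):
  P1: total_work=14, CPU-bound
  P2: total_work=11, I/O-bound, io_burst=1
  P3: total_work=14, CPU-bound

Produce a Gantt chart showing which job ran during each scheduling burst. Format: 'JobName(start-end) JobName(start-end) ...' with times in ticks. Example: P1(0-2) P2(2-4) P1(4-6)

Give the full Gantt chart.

t=0-2: P1@Q0 runs 2, rem=12, quantum used, demote→Q1. Q0=[P2,P3] Q1=[P1] Q2=[]
t=2-3: P2@Q0 runs 1, rem=10, I/O yield, promote→Q0. Q0=[P3,P2] Q1=[P1] Q2=[]
t=3-5: P3@Q0 runs 2, rem=12, quantum used, demote→Q1. Q0=[P2] Q1=[P1,P3] Q2=[]
t=5-6: P2@Q0 runs 1, rem=9, I/O yield, promote→Q0. Q0=[P2] Q1=[P1,P3] Q2=[]
t=6-7: P2@Q0 runs 1, rem=8, I/O yield, promote→Q0. Q0=[P2] Q1=[P1,P3] Q2=[]
t=7-8: P2@Q0 runs 1, rem=7, I/O yield, promote→Q0. Q0=[P2] Q1=[P1,P3] Q2=[]
t=8-9: P2@Q0 runs 1, rem=6, I/O yield, promote→Q0. Q0=[P2] Q1=[P1,P3] Q2=[]
t=9-10: P2@Q0 runs 1, rem=5, I/O yield, promote→Q0. Q0=[P2] Q1=[P1,P3] Q2=[]
t=10-11: P2@Q0 runs 1, rem=4, I/O yield, promote→Q0. Q0=[P2] Q1=[P1,P3] Q2=[]
t=11-12: P2@Q0 runs 1, rem=3, I/O yield, promote→Q0. Q0=[P2] Q1=[P1,P3] Q2=[]
t=12-13: P2@Q0 runs 1, rem=2, I/O yield, promote→Q0. Q0=[P2] Q1=[P1,P3] Q2=[]
t=13-14: P2@Q0 runs 1, rem=1, I/O yield, promote→Q0. Q0=[P2] Q1=[P1,P3] Q2=[]
t=14-15: P2@Q0 runs 1, rem=0, completes. Q0=[] Q1=[P1,P3] Q2=[]
t=15-21: P1@Q1 runs 6, rem=6, quantum used, demote→Q2. Q0=[] Q1=[P3] Q2=[P1]
t=21-27: P3@Q1 runs 6, rem=6, quantum used, demote→Q2. Q0=[] Q1=[] Q2=[P1,P3]
t=27-33: P1@Q2 runs 6, rem=0, completes. Q0=[] Q1=[] Q2=[P3]
t=33-39: P3@Q2 runs 6, rem=0, completes. Q0=[] Q1=[] Q2=[]

Answer: P1(0-2) P2(2-3) P3(3-5) P2(5-6) P2(6-7) P2(7-8) P2(8-9) P2(9-10) P2(10-11) P2(11-12) P2(12-13) P2(13-14) P2(14-15) P1(15-21) P3(21-27) P1(27-33) P3(33-39)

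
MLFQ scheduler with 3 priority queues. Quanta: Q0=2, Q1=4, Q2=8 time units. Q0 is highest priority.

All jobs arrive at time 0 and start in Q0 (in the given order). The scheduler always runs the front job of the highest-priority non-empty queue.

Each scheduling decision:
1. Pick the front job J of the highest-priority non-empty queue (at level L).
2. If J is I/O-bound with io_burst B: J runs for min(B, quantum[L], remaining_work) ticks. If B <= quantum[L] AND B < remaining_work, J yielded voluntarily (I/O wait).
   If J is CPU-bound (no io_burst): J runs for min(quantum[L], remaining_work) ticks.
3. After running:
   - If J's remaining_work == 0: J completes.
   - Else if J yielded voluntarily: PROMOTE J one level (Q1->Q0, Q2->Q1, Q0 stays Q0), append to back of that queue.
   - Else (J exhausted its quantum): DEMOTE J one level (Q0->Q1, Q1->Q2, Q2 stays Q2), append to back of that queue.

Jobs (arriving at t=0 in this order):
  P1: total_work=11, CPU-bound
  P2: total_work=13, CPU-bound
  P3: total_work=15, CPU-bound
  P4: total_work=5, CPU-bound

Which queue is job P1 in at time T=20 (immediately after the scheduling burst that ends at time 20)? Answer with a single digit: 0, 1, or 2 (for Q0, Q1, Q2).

t=0-2: P1@Q0 runs 2, rem=9, quantum used, demote→Q1. Q0=[P2,P3,P4] Q1=[P1] Q2=[]
t=2-4: P2@Q0 runs 2, rem=11, quantum used, demote→Q1. Q0=[P3,P4] Q1=[P1,P2] Q2=[]
t=4-6: P3@Q0 runs 2, rem=13, quantum used, demote→Q1. Q0=[P4] Q1=[P1,P2,P3] Q2=[]
t=6-8: P4@Q0 runs 2, rem=3, quantum used, demote→Q1. Q0=[] Q1=[P1,P2,P3,P4] Q2=[]
t=8-12: P1@Q1 runs 4, rem=5, quantum used, demote→Q2. Q0=[] Q1=[P2,P3,P4] Q2=[P1]
t=12-16: P2@Q1 runs 4, rem=7, quantum used, demote→Q2. Q0=[] Q1=[P3,P4] Q2=[P1,P2]
t=16-20: P3@Q1 runs 4, rem=9, quantum used, demote→Q2. Q0=[] Q1=[P4] Q2=[P1,P2,P3]
t=20-23: P4@Q1 runs 3, rem=0, completes. Q0=[] Q1=[] Q2=[P1,P2,P3]
t=23-28: P1@Q2 runs 5, rem=0, completes. Q0=[] Q1=[] Q2=[P2,P3]
t=28-35: P2@Q2 runs 7, rem=0, completes. Q0=[] Q1=[] Q2=[P3]
t=35-43: P3@Q2 runs 8, rem=1, quantum used, demote→Q2. Q0=[] Q1=[] Q2=[P3]
t=43-44: P3@Q2 runs 1, rem=0, completes. Q0=[] Q1=[] Q2=[]

Answer: 2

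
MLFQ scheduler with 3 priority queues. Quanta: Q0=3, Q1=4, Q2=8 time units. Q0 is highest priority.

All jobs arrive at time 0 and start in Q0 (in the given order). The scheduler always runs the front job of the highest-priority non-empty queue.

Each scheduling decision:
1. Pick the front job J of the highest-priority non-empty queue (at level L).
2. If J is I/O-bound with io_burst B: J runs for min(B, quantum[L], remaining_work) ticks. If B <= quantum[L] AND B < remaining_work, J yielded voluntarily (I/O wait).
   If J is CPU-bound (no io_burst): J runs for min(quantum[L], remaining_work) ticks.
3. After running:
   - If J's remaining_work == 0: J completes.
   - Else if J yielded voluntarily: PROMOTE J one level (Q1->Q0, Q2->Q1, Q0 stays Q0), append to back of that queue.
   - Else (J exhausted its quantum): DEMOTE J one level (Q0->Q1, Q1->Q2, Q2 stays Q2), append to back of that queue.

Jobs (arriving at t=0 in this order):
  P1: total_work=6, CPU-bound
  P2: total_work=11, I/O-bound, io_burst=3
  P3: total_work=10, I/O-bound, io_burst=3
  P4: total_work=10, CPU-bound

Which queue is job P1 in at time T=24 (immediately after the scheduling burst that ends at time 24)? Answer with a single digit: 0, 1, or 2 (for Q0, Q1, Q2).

Answer: 1

Derivation:
t=0-3: P1@Q0 runs 3, rem=3, quantum used, demote→Q1. Q0=[P2,P3,P4] Q1=[P1] Q2=[]
t=3-6: P2@Q0 runs 3, rem=8, I/O yield, promote→Q0. Q0=[P3,P4,P2] Q1=[P1] Q2=[]
t=6-9: P3@Q0 runs 3, rem=7, I/O yield, promote→Q0. Q0=[P4,P2,P3] Q1=[P1] Q2=[]
t=9-12: P4@Q0 runs 3, rem=7, quantum used, demote→Q1. Q0=[P2,P3] Q1=[P1,P4] Q2=[]
t=12-15: P2@Q0 runs 3, rem=5, I/O yield, promote→Q0. Q0=[P3,P2] Q1=[P1,P4] Q2=[]
t=15-18: P3@Q0 runs 3, rem=4, I/O yield, promote→Q0. Q0=[P2,P3] Q1=[P1,P4] Q2=[]
t=18-21: P2@Q0 runs 3, rem=2, I/O yield, promote→Q0. Q0=[P3,P2] Q1=[P1,P4] Q2=[]
t=21-24: P3@Q0 runs 3, rem=1, I/O yield, promote→Q0. Q0=[P2,P3] Q1=[P1,P4] Q2=[]
t=24-26: P2@Q0 runs 2, rem=0, completes. Q0=[P3] Q1=[P1,P4] Q2=[]
t=26-27: P3@Q0 runs 1, rem=0, completes. Q0=[] Q1=[P1,P4] Q2=[]
t=27-30: P1@Q1 runs 3, rem=0, completes. Q0=[] Q1=[P4] Q2=[]
t=30-34: P4@Q1 runs 4, rem=3, quantum used, demote→Q2. Q0=[] Q1=[] Q2=[P4]
t=34-37: P4@Q2 runs 3, rem=0, completes. Q0=[] Q1=[] Q2=[]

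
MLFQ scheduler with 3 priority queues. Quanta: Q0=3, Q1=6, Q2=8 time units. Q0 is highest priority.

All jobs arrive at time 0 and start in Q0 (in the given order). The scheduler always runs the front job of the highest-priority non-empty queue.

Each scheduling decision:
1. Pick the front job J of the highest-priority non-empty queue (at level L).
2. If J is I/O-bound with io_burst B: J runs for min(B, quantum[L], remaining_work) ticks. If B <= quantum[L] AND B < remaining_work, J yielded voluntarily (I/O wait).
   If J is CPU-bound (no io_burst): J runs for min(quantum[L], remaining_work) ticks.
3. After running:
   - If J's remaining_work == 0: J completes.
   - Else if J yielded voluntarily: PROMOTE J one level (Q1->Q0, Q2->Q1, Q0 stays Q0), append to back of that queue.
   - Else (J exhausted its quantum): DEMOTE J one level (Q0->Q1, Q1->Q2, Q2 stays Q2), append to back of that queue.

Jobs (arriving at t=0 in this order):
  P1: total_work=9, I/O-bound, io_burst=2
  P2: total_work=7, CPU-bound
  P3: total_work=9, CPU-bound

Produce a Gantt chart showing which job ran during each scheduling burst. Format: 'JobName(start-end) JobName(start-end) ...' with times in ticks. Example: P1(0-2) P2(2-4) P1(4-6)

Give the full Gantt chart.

t=0-2: P1@Q0 runs 2, rem=7, I/O yield, promote→Q0. Q0=[P2,P3,P1] Q1=[] Q2=[]
t=2-5: P2@Q0 runs 3, rem=4, quantum used, demote→Q1. Q0=[P3,P1] Q1=[P2] Q2=[]
t=5-8: P3@Q0 runs 3, rem=6, quantum used, demote→Q1. Q0=[P1] Q1=[P2,P3] Q2=[]
t=8-10: P1@Q0 runs 2, rem=5, I/O yield, promote→Q0. Q0=[P1] Q1=[P2,P3] Q2=[]
t=10-12: P1@Q0 runs 2, rem=3, I/O yield, promote→Q0. Q0=[P1] Q1=[P2,P3] Q2=[]
t=12-14: P1@Q0 runs 2, rem=1, I/O yield, promote→Q0. Q0=[P1] Q1=[P2,P3] Q2=[]
t=14-15: P1@Q0 runs 1, rem=0, completes. Q0=[] Q1=[P2,P3] Q2=[]
t=15-19: P2@Q1 runs 4, rem=0, completes. Q0=[] Q1=[P3] Q2=[]
t=19-25: P3@Q1 runs 6, rem=0, completes. Q0=[] Q1=[] Q2=[]

Answer: P1(0-2) P2(2-5) P3(5-8) P1(8-10) P1(10-12) P1(12-14) P1(14-15) P2(15-19) P3(19-25)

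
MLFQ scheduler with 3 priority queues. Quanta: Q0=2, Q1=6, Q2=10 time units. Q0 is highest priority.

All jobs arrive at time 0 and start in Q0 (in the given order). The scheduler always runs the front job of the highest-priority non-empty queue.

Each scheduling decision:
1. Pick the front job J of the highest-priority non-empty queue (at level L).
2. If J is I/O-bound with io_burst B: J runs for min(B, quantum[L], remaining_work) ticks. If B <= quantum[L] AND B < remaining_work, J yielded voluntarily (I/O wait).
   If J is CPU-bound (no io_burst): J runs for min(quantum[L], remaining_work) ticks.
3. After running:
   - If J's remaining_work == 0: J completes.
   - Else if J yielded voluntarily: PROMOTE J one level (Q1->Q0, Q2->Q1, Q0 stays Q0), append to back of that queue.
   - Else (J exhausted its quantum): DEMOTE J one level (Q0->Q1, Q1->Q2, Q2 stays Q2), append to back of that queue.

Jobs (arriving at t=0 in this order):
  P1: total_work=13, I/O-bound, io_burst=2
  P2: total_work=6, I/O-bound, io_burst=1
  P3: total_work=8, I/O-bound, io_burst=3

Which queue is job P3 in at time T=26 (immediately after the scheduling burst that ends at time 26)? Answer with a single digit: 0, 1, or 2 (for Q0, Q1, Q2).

t=0-2: P1@Q0 runs 2, rem=11, I/O yield, promote→Q0. Q0=[P2,P3,P1] Q1=[] Q2=[]
t=2-3: P2@Q0 runs 1, rem=5, I/O yield, promote→Q0. Q0=[P3,P1,P2] Q1=[] Q2=[]
t=3-5: P3@Q0 runs 2, rem=6, quantum used, demote→Q1. Q0=[P1,P2] Q1=[P3] Q2=[]
t=5-7: P1@Q0 runs 2, rem=9, I/O yield, promote→Q0. Q0=[P2,P1] Q1=[P3] Q2=[]
t=7-8: P2@Q0 runs 1, rem=4, I/O yield, promote→Q0. Q0=[P1,P2] Q1=[P3] Q2=[]
t=8-10: P1@Q0 runs 2, rem=7, I/O yield, promote→Q0. Q0=[P2,P1] Q1=[P3] Q2=[]
t=10-11: P2@Q0 runs 1, rem=3, I/O yield, promote→Q0. Q0=[P1,P2] Q1=[P3] Q2=[]
t=11-13: P1@Q0 runs 2, rem=5, I/O yield, promote→Q0. Q0=[P2,P1] Q1=[P3] Q2=[]
t=13-14: P2@Q0 runs 1, rem=2, I/O yield, promote→Q0. Q0=[P1,P2] Q1=[P3] Q2=[]
t=14-16: P1@Q0 runs 2, rem=3, I/O yield, promote→Q0. Q0=[P2,P1] Q1=[P3] Q2=[]
t=16-17: P2@Q0 runs 1, rem=1, I/O yield, promote→Q0. Q0=[P1,P2] Q1=[P3] Q2=[]
t=17-19: P1@Q0 runs 2, rem=1, I/O yield, promote→Q0. Q0=[P2,P1] Q1=[P3] Q2=[]
t=19-20: P2@Q0 runs 1, rem=0, completes. Q0=[P1] Q1=[P3] Q2=[]
t=20-21: P1@Q0 runs 1, rem=0, completes. Q0=[] Q1=[P3] Q2=[]
t=21-24: P3@Q1 runs 3, rem=3, I/O yield, promote→Q0. Q0=[P3] Q1=[] Q2=[]
t=24-26: P3@Q0 runs 2, rem=1, quantum used, demote→Q1. Q0=[] Q1=[P3] Q2=[]
t=26-27: P3@Q1 runs 1, rem=0, completes. Q0=[] Q1=[] Q2=[]

Answer: 1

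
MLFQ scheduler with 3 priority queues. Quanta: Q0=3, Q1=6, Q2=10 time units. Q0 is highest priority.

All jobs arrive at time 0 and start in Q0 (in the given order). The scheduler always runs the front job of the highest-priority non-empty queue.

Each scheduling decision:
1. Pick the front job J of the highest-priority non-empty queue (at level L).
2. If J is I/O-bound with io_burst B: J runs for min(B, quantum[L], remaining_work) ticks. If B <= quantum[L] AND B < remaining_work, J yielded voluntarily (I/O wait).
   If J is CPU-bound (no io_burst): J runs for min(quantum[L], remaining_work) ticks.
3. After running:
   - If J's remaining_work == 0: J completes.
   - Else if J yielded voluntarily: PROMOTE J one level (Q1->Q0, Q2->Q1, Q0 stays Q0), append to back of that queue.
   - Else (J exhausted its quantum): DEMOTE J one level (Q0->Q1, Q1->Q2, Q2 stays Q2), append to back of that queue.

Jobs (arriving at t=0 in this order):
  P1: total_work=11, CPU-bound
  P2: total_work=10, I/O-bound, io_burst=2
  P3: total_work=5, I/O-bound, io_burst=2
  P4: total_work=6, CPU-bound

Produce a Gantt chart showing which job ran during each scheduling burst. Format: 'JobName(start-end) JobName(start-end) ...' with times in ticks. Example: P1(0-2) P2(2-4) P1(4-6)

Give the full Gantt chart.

Answer: P1(0-3) P2(3-5) P3(5-7) P4(7-10) P2(10-12) P3(12-14) P2(14-16) P3(16-17) P2(17-19) P2(19-21) P1(21-27) P4(27-30) P1(30-32)

Derivation:
t=0-3: P1@Q0 runs 3, rem=8, quantum used, demote→Q1. Q0=[P2,P3,P4] Q1=[P1] Q2=[]
t=3-5: P2@Q0 runs 2, rem=8, I/O yield, promote→Q0. Q0=[P3,P4,P2] Q1=[P1] Q2=[]
t=5-7: P3@Q0 runs 2, rem=3, I/O yield, promote→Q0. Q0=[P4,P2,P3] Q1=[P1] Q2=[]
t=7-10: P4@Q0 runs 3, rem=3, quantum used, demote→Q1. Q0=[P2,P3] Q1=[P1,P4] Q2=[]
t=10-12: P2@Q0 runs 2, rem=6, I/O yield, promote→Q0. Q0=[P3,P2] Q1=[P1,P4] Q2=[]
t=12-14: P3@Q0 runs 2, rem=1, I/O yield, promote→Q0. Q0=[P2,P3] Q1=[P1,P4] Q2=[]
t=14-16: P2@Q0 runs 2, rem=4, I/O yield, promote→Q0. Q0=[P3,P2] Q1=[P1,P4] Q2=[]
t=16-17: P3@Q0 runs 1, rem=0, completes. Q0=[P2] Q1=[P1,P4] Q2=[]
t=17-19: P2@Q0 runs 2, rem=2, I/O yield, promote→Q0. Q0=[P2] Q1=[P1,P4] Q2=[]
t=19-21: P2@Q0 runs 2, rem=0, completes. Q0=[] Q1=[P1,P4] Q2=[]
t=21-27: P1@Q1 runs 6, rem=2, quantum used, demote→Q2. Q0=[] Q1=[P4] Q2=[P1]
t=27-30: P4@Q1 runs 3, rem=0, completes. Q0=[] Q1=[] Q2=[P1]
t=30-32: P1@Q2 runs 2, rem=0, completes. Q0=[] Q1=[] Q2=[]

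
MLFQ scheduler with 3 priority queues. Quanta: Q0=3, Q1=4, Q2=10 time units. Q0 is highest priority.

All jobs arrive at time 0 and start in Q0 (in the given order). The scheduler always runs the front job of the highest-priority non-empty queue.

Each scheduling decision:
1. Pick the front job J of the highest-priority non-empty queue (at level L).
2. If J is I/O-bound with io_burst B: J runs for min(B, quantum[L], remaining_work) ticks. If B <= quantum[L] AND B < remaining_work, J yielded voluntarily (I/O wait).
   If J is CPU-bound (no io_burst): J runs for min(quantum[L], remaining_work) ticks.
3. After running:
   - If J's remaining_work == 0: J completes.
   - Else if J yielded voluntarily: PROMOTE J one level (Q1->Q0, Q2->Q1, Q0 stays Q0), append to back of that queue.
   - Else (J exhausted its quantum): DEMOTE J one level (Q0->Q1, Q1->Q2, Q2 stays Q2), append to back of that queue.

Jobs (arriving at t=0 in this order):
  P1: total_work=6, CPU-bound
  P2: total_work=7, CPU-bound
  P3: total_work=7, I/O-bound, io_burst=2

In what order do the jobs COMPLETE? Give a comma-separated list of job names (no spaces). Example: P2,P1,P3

t=0-3: P1@Q0 runs 3, rem=3, quantum used, demote→Q1. Q0=[P2,P3] Q1=[P1] Q2=[]
t=3-6: P2@Q0 runs 3, rem=4, quantum used, demote→Q1. Q0=[P3] Q1=[P1,P2] Q2=[]
t=6-8: P3@Q0 runs 2, rem=5, I/O yield, promote→Q0. Q0=[P3] Q1=[P1,P2] Q2=[]
t=8-10: P3@Q0 runs 2, rem=3, I/O yield, promote→Q0. Q0=[P3] Q1=[P1,P2] Q2=[]
t=10-12: P3@Q0 runs 2, rem=1, I/O yield, promote→Q0. Q0=[P3] Q1=[P1,P2] Q2=[]
t=12-13: P3@Q0 runs 1, rem=0, completes. Q0=[] Q1=[P1,P2] Q2=[]
t=13-16: P1@Q1 runs 3, rem=0, completes. Q0=[] Q1=[P2] Q2=[]
t=16-20: P2@Q1 runs 4, rem=0, completes. Q0=[] Q1=[] Q2=[]

Answer: P3,P1,P2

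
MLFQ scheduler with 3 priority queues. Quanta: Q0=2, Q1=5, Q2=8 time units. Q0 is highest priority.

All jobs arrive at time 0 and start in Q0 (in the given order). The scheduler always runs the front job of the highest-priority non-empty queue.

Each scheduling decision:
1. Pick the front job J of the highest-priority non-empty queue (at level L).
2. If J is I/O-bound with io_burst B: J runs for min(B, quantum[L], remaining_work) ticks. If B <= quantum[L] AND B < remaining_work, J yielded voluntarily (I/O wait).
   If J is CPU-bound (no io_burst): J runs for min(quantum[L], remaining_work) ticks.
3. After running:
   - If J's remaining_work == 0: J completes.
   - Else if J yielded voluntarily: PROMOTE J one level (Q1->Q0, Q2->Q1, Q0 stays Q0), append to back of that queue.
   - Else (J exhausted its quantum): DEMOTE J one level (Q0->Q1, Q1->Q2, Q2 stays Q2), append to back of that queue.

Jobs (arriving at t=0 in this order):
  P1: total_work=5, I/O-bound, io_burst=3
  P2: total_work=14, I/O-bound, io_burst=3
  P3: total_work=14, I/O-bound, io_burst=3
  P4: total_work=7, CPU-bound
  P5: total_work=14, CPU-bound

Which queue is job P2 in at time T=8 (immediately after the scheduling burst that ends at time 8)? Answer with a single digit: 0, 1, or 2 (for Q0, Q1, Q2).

t=0-2: P1@Q0 runs 2, rem=3, quantum used, demote→Q1. Q0=[P2,P3,P4,P5] Q1=[P1] Q2=[]
t=2-4: P2@Q0 runs 2, rem=12, quantum used, demote→Q1. Q0=[P3,P4,P5] Q1=[P1,P2] Q2=[]
t=4-6: P3@Q0 runs 2, rem=12, quantum used, demote→Q1. Q0=[P4,P5] Q1=[P1,P2,P3] Q2=[]
t=6-8: P4@Q0 runs 2, rem=5, quantum used, demote→Q1. Q0=[P5] Q1=[P1,P2,P3,P4] Q2=[]
t=8-10: P5@Q0 runs 2, rem=12, quantum used, demote→Q1. Q0=[] Q1=[P1,P2,P3,P4,P5] Q2=[]
t=10-13: P1@Q1 runs 3, rem=0, completes. Q0=[] Q1=[P2,P3,P4,P5] Q2=[]
t=13-16: P2@Q1 runs 3, rem=9, I/O yield, promote→Q0. Q0=[P2] Q1=[P3,P4,P5] Q2=[]
t=16-18: P2@Q0 runs 2, rem=7, quantum used, demote→Q1. Q0=[] Q1=[P3,P4,P5,P2] Q2=[]
t=18-21: P3@Q1 runs 3, rem=9, I/O yield, promote→Q0. Q0=[P3] Q1=[P4,P5,P2] Q2=[]
t=21-23: P3@Q0 runs 2, rem=7, quantum used, demote→Q1. Q0=[] Q1=[P4,P5,P2,P3] Q2=[]
t=23-28: P4@Q1 runs 5, rem=0, completes. Q0=[] Q1=[P5,P2,P3] Q2=[]
t=28-33: P5@Q1 runs 5, rem=7, quantum used, demote→Q2. Q0=[] Q1=[P2,P3] Q2=[P5]
t=33-36: P2@Q1 runs 3, rem=4, I/O yield, promote→Q0. Q0=[P2] Q1=[P3] Q2=[P5]
t=36-38: P2@Q0 runs 2, rem=2, quantum used, demote→Q1. Q0=[] Q1=[P3,P2] Q2=[P5]
t=38-41: P3@Q1 runs 3, rem=4, I/O yield, promote→Q0. Q0=[P3] Q1=[P2] Q2=[P5]
t=41-43: P3@Q0 runs 2, rem=2, quantum used, demote→Q1. Q0=[] Q1=[P2,P3] Q2=[P5]
t=43-45: P2@Q1 runs 2, rem=0, completes. Q0=[] Q1=[P3] Q2=[P5]
t=45-47: P3@Q1 runs 2, rem=0, completes. Q0=[] Q1=[] Q2=[P5]
t=47-54: P5@Q2 runs 7, rem=0, completes. Q0=[] Q1=[] Q2=[]

Answer: 1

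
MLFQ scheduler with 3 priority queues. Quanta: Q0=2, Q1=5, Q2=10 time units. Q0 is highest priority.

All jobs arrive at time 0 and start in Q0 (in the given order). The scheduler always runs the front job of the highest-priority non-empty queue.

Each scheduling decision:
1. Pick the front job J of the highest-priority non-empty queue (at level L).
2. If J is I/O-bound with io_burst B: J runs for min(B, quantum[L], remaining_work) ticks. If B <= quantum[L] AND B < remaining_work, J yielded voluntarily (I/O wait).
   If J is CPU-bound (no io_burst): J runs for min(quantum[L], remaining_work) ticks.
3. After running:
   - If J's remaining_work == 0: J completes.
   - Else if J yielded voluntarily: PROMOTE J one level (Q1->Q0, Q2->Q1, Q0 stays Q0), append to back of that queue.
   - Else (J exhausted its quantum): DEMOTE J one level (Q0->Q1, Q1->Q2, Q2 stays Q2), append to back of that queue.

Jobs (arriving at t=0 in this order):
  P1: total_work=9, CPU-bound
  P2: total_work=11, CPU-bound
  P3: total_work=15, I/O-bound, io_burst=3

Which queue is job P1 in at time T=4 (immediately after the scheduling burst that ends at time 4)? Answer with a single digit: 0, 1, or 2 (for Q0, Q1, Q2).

t=0-2: P1@Q0 runs 2, rem=7, quantum used, demote→Q1. Q0=[P2,P3] Q1=[P1] Q2=[]
t=2-4: P2@Q0 runs 2, rem=9, quantum used, demote→Q1. Q0=[P3] Q1=[P1,P2] Q2=[]
t=4-6: P3@Q0 runs 2, rem=13, quantum used, demote→Q1. Q0=[] Q1=[P1,P2,P3] Q2=[]
t=6-11: P1@Q1 runs 5, rem=2, quantum used, demote→Q2. Q0=[] Q1=[P2,P3] Q2=[P1]
t=11-16: P2@Q1 runs 5, rem=4, quantum used, demote→Q2. Q0=[] Q1=[P3] Q2=[P1,P2]
t=16-19: P3@Q1 runs 3, rem=10, I/O yield, promote→Q0. Q0=[P3] Q1=[] Q2=[P1,P2]
t=19-21: P3@Q0 runs 2, rem=8, quantum used, demote→Q1. Q0=[] Q1=[P3] Q2=[P1,P2]
t=21-24: P3@Q1 runs 3, rem=5, I/O yield, promote→Q0. Q0=[P3] Q1=[] Q2=[P1,P2]
t=24-26: P3@Q0 runs 2, rem=3, quantum used, demote→Q1. Q0=[] Q1=[P3] Q2=[P1,P2]
t=26-29: P3@Q1 runs 3, rem=0, completes. Q0=[] Q1=[] Q2=[P1,P2]
t=29-31: P1@Q2 runs 2, rem=0, completes. Q0=[] Q1=[] Q2=[P2]
t=31-35: P2@Q2 runs 4, rem=0, completes. Q0=[] Q1=[] Q2=[]

Answer: 1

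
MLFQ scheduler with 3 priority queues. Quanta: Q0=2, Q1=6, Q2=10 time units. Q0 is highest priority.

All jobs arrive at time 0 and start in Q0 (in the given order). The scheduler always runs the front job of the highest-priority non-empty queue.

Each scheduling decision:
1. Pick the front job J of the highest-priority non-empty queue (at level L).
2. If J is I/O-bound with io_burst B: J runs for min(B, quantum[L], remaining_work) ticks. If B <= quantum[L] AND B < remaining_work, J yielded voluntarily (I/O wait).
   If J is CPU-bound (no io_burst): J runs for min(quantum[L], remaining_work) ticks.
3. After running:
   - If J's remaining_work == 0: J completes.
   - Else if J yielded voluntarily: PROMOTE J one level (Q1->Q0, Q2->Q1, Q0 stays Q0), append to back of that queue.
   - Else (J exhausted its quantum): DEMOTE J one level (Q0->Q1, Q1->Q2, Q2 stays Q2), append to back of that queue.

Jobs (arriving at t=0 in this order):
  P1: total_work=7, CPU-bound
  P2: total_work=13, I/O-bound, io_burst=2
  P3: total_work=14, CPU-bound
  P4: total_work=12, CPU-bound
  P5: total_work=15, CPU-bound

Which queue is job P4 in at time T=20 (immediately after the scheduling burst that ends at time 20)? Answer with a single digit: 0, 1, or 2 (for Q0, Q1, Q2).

Answer: 1

Derivation:
t=0-2: P1@Q0 runs 2, rem=5, quantum used, demote→Q1. Q0=[P2,P3,P4,P5] Q1=[P1] Q2=[]
t=2-4: P2@Q0 runs 2, rem=11, I/O yield, promote→Q0. Q0=[P3,P4,P5,P2] Q1=[P1] Q2=[]
t=4-6: P3@Q0 runs 2, rem=12, quantum used, demote→Q1. Q0=[P4,P5,P2] Q1=[P1,P3] Q2=[]
t=6-8: P4@Q0 runs 2, rem=10, quantum used, demote→Q1. Q0=[P5,P2] Q1=[P1,P3,P4] Q2=[]
t=8-10: P5@Q0 runs 2, rem=13, quantum used, demote→Q1. Q0=[P2] Q1=[P1,P3,P4,P5] Q2=[]
t=10-12: P2@Q0 runs 2, rem=9, I/O yield, promote→Q0. Q0=[P2] Q1=[P1,P3,P4,P5] Q2=[]
t=12-14: P2@Q0 runs 2, rem=7, I/O yield, promote→Q0. Q0=[P2] Q1=[P1,P3,P4,P5] Q2=[]
t=14-16: P2@Q0 runs 2, rem=5, I/O yield, promote→Q0. Q0=[P2] Q1=[P1,P3,P4,P5] Q2=[]
t=16-18: P2@Q0 runs 2, rem=3, I/O yield, promote→Q0. Q0=[P2] Q1=[P1,P3,P4,P5] Q2=[]
t=18-20: P2@Q0 runs 2, rem=1, I/O yield, promote→Q0. Q0=[P2] Q1=[P1,P3,P4,P5] Q2=[]
t=20-21: P2@Q0 runs 1, rem=0, completes. Q0=[] Q1=[P1,P3,P4,P5] Q2=[]
t=21-26: P1@Q1 runs 5, rem=0, completes. Q0=[] Q1=[P3,P4,P5] Q2=[]
t=26-32: P3@Q1 runs 6, rem=6, quantum used, demote→Q2. Q0=[] Q1=[P4,P5] Q2=[P3]
t=32-38: P4@Q1 runs 6, rem=4, quantum used, demote→Q2. Q0=[] Q1=[P5] Q2=[P3,P4]
t=38-44: P5@Q1 runs 6, rem=7, quantum used, demote→Q2. Q0=[] Q1=[] Q2=[P3,P4,P5]
t=44-50: P3@Q2 runs 6, rem=0, completes. Q0=[] Q1=[] Q2=[P4,P5]
t=50-54: P4@Q2 runs 4, rem=0, completes. Q0=[] Q1=[] Q2=[P5]
t=54-61: P5@Q2 runs 7, rem=0, completes. Q0=[] Q1=[] Q2=[]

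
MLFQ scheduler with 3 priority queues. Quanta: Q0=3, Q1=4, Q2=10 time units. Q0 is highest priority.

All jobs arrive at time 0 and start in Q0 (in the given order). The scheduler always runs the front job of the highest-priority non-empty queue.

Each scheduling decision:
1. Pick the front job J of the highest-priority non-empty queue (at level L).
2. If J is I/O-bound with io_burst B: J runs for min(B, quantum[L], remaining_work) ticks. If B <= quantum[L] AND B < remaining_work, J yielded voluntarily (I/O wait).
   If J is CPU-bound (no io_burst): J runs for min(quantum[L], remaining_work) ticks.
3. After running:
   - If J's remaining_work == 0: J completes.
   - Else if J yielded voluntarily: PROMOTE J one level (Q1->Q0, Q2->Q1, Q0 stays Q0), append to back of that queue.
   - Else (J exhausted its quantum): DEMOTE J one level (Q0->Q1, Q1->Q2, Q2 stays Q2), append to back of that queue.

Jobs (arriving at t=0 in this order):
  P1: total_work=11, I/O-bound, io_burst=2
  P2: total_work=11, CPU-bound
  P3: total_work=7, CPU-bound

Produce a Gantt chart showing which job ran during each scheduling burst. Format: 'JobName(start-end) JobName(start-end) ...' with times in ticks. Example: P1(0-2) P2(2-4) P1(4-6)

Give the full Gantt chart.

Answer: P1(0-2) P2(2-5) P3(5-8) P1(8-10) P1(10-12) P1(12-14) P1(14-16) P1(16-17) P2(17-21) P3(21-25) P2(25-29)

Derivation:
t=0-2: P1@Q0 runs 2, rem=9, I/O yield, promote→Q0. Q0=[P2,P3,P1] Q1=[] Q2=[]
t=2-5: P2@Q0 runs 3, rem=8, quantum used, demote→Q1. Q0=[P3,P1] Q1=[P2] Q2=[]
t=5-8: P3@Q0 runs 3, rem=4, quantum used, demote→Q1. Q0=[P1] Q1=[P2,P3] Q2=[]
t=8-10: P1@Q0 runs 2, rem=7, I/O yield, promote→Q0. Q0=[P1] Q1=[P2,P3] Q2=[]
t=10-12: P1@Q0 runs 2, rem=5, I/O yield, promote→Q0. Q0=[P1] Q1=[P2,P3] Q2=[]
t=12-14: P1@Q0 runs 2, rem=3, I/O yield, promote→Q0. Q0=[P1] Q1=[P2,P3] Q2=[]
t=14-16: P1@Q0 runs 2, rem=1, I/O yield, promote→Q0. Q0=[P1] Q1=[P2,P3] Q2=[]
t=16-17: P1@Q0 runs 1, rem=0, completes. Q0=[] Q1=[P2,P3] Q2=[]
t=17-21: P2@Q1 runs 4, rem=4, quantum used, demote→Q2. Q0=[] Q1=[P3] Q2=[P2]
t=21-25: P3@Q1 runs 4, rem=0, completes. Q0=[] Q1=[] Q2=[P2]
t=25-29: P2@Q2 runs 4, rem=0, completes. Q0=[] Q1=[] Q2=[]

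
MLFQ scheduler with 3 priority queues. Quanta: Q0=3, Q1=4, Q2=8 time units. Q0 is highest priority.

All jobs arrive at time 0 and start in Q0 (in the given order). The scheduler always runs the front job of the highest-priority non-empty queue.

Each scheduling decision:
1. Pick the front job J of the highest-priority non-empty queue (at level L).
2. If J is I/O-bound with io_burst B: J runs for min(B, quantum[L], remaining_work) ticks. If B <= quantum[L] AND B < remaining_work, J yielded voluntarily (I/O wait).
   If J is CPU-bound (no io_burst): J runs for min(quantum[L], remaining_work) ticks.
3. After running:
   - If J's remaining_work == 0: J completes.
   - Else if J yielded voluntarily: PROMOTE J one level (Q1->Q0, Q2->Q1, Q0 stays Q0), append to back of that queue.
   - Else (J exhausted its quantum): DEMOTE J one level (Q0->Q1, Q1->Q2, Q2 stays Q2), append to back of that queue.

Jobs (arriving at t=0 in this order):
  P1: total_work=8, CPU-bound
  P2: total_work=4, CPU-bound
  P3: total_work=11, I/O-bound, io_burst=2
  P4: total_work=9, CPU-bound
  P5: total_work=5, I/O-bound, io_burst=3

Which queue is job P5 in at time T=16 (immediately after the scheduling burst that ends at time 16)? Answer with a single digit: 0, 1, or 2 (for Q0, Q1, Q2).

Answer: 0

Derivation:
t=0-3: P1@Q0 runs 3, rem=5, quantum used, demote→Q1. Q0=[P2,P3,P4,P5] Q1=[P1] Q2=[]
t=3-6: P2@Q0 runs 3, rem=1, quantum used, demote→Q1. Q0=[P3,P4,P5] Q1=[P1,P2] Q2=[]
t=6-8: P3@Q0 runs 2, rem=9, I/O yield, promote→Q0. Q0=[P4,P5,P3] Q1=[P1,P2] Q2=[]
t=8-11: P4@Q0 runs 3, rem=6, quantum used, demote→Q1. Q0=[P5,P3] Q1=[P1,P2,P4] Q2=[]
t=11-14: P5@Q0 runs 3, rem=2, I/O yield, promote→Q0. Q0=[P3,P5] Q1=[P1,P2,P4] Q2=[]
t=14-16: P3@Q0 runs 2, rem=7, I/O yield, promote→Q0. Q0=[P5,P3] Q1=[P1,P2,P4] Q2=[]
t=16-18: P5@Q0 runs 2, rem=0, completes. Q0=[P3] Q1=[P1,P2,P4] Q2=[]
t=18-20: P3@Q0 runs 2, rem=5, I/O yield, promote→Q0. Q0=[P3] Q1=[P1,P2,P4] Q2=[]
t=20-22: P3@Q0 runs 2, rem=3, I/O yield, promote→Q0. Q0=[P3] Q1=[P1,P2,P4] Q2=[]
t=22-24: P3@Q0 runs 2, rem=1, I/O yield, promote→Q0. Q0=[P3] Q1=[P1,P2,P4] Q2=[]
t=24-25: P3@Q0 runs 1, rem=0, completes. Q0=[] Q1=[P1,P2,P4] Q2=[]
t=25-29: P1@Q1 runs 4, rem=1, quantum used, demote→Q2. Q0=[] Q1=[P2,P4] Q2=[P1]
t=29-30: P2@Q1 runs 1, rem=0, completes. Q0=[] Q1=[P4] Q2=[P1]
t=30-34: P4@Q1 runs 4, rem=2, quantum used, demote→Q2. Q0=[] Q1=[] Q2=[P1,P4]
t=34-35: P1@Q2 runs 1, rem=0, completes. Q0=[] Q1=[] Q2=[P4]
t=35-37: P4@Q2 runs 2, rem=0, completes. Q0=[] Q1=[] Q2=[]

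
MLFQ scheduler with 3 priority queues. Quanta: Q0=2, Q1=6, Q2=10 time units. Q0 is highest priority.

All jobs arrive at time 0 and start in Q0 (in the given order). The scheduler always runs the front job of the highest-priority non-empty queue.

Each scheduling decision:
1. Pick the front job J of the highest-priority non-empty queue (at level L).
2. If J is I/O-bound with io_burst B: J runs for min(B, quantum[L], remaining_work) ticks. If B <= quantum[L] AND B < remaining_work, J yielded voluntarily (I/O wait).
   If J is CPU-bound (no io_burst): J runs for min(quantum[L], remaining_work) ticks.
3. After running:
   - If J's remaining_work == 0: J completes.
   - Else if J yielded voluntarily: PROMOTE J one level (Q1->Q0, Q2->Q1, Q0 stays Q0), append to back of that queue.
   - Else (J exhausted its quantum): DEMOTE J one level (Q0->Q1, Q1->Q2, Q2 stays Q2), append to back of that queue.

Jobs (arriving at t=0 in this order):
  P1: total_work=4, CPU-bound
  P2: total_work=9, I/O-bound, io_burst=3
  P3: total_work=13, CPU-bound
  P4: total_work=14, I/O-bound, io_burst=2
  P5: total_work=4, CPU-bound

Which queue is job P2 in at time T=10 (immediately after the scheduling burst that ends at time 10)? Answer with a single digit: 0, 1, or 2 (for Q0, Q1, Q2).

t=0-2: P1@Q0 runs 2, rem=2, quantum used, demote→Q1. Q0=[P2,P3,P4,P5] Q1=[P1] Q2=[]
t=2-4: P2@Q0 runs 2, rem=7, quantum used, demote→Q1. Q0=[P3,P4,P5] Q1=[P1,P2] Q2=[]
t=4-6: P3@Q0 runs 2, rem=11, quantum used, demote→Q1. Q0=[P4,P5] Q1=[P1,P2,P3] Q2=[]
t=6-8: P4@Q0 runs 2, rem=12, I/O yield, promote→Q0. Q0=[P5,P4] Q1=[P1,P2,P3] Q2=[]
t=8-10: P5@Q0 runs 2, rem=2, quantum used, demote→Q1. Q0=[P4] Q1=[P1,P2,P3,P5] Q2=[]
t=10-12: P4@Q0 runs 2, rem=10, I/O yield, promote→Q0. Q0=[P4] Q1=[P1,P2,P3,P5] Q2=[]
t=12-14: P4@Q0 runs 2, rem=8, I/O yield, promote→Q0. Q0=[P4] Q1=[P1,P2,P3,P5] Q2=[]
t=14-16: P4@Q0 runs 2, rem=6, I/O yield, promote→Q0. Q0=[P4] Q1=[P1,P2,P3,P5] Q2=[]
t=16-18: P4@Q0 runs 2, rem=4, I/O yield, promote→Q0. Q0=[P4] Q1=[P1,P2,P3,P5] Q2=[]
t=18-20: P4@Q0 runs 2, rem=2, I/O yield, promote→Q0. Q0=[P4] Q1=[P1,P2,P3,P5] Q2=[]
t=20-22: P4@Q0 runs 2, rem=0, completes. Q0=[] Q1=[P1,P2,P3,P5] Q2=[]
t=22-24: P1@Q1 runs 2, rem=0, completes. Q0=[] Q1=[P2,P3,P5] Q2=[]
t=24-27: P2@Q1 runs 3, rem=4, I/O yield, promote→Q0. Q0=[P2] Q1=[P3,P5] Q2=[]
t=27-29: P2@Q0 runs 2, rem=2, quantum used, demote→Q1. Q0=[] Q1=[P3,P5,P2] Q2=[]
t=29-35: P3@Q1 runs 6, rem=5, quantum used, demote→Q2. Q0=[] Q1=[P5,P2] Q2=[P3]
t=35-37: P5@Q1 runs 2, rem=0, completes. Q0=[] Q1=[P2] Q2=[P3]
t=37-39: P2@Q1 runs 2, rem=0, completes. Q0=[] Q1=[] Q2=[P3]
t=39-44: P3@Q2 runs 5, rem=0, completes. Q0=[] Q1=[] Q2=[]

Answer: 1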